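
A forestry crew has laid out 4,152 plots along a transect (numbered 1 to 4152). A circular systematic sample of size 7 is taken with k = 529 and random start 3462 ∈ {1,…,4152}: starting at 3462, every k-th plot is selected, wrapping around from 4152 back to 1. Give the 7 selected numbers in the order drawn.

Selection 1: 3462
Selection 2: 3462 + 529 = 3991
Selection 3: 3991 + 529 = 4520 → 4520 − 4152 = 368
Selection 4: 368 + 529 = 897
Selection 5: 897 + 529 = 1426
Selection 6: 1426 + 529 = 1955
Selection 7: 1955 + 529 = 2484

3462, 3991, 368, 897, 1426, 1955, 2484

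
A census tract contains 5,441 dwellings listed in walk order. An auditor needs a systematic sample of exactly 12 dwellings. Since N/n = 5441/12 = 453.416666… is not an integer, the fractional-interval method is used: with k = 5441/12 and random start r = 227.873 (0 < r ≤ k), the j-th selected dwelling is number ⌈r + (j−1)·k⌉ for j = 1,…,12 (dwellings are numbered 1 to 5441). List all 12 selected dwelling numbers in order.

228, 682, 1135, 1589, 2042, 2495, 2949, 3402, 3856, 4309, 4763, 5216

j=1: r + 0k = 227.873 → ⌈·⌉ = 228
j=2: r + 1k = 681.289666… → ⌈·⌉ = 682
j=3: r + 2k = 1134.706333… → ⌈·⌉ = 1135
j=4: r + 3k = 1588.123 → ⌈·⌉ = 1589
j=5: r + 4k = 2041.539666… → ⌈·⌉ = 2042
j=6: r + 5k = 2494.956333… → ⌈·⌉ = 2495
j=7: r + 6k = 2948.373 → ⌈·⌉ = 2949
j=8: r + 7k = 3401.789666… → ⌈·⌉ = 3402
j=9: r + 8k = 3855.206333… → ⌈·⌉ = 3856
j=10: r + 9k = 4308.623 → ⌈·⌉ = 4309
j=11: r + 10k = 4762.039666… → ⌈·⌉ = 4763
j=12: r + 11k = 5215.456333… → ⌈·⌉ = 5216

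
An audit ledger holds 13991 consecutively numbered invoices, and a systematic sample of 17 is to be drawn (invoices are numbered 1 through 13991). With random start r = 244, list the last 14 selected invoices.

k = N/n = 13991/17 = 823
4th selection = 244 + 3×823 = 2713
5th: 2713 + 823 = 3536
6th: 3536 + 823 = 4359
7th: 4359 + 823 = 5182
8th: 5182 + 823 = 6005
9th: 6005 + 823 = 6828
10th: 6828 + 823 = 7651
11th: 7651 + 823 = 8474
12th: 8474 + 823 = 9297
13th: 9297 + 823 = 10120
14th: 10120 + 823 = 10943
15th: 10943 + 823 = 11766
16th: 11766 + 823 = 12589
17th: 12589 + 823 = 13412

2713, 3536, 4359, 5182, 6005, 6828, 7651, 8474, 9297, 10120, 10943, 11766, 12589, 13412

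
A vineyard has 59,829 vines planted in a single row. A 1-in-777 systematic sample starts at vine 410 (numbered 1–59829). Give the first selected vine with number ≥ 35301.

k = 777
Steps past start: ⌈(35301 − 410)/777⌉ = ⌈34891/777⌉ = 45
Selected vine: 410 + 45×777 = 35375

35375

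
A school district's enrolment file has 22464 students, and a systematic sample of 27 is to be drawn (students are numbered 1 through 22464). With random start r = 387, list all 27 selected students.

k = N/n = 22464/27 = 832
student 1: 387
student 2: 387 + 832 = 1219
student 3: 1219 + 832 = 2051
student 4: 2051 + 832 = 2883
student 5: 2883 + 832 = 3715
student 6: 3715 + 832 = 4547
student 7: 4547 + 832 = 5379
student 8: 5379 + 832 = 6211
student 9: 6211 + 832 = 7043
student 10: 7043 + 832 = 7875
student 11: 7875 + 832 = 8707
student 12: 8707 + 832 = 9539
student 13: 9539 + 832 = 10371
student 14: 10371 + 832 = 11203
student 15: 11203 + 832 = 12035
student 16: 12035 + 832 = 12867
student 17: 12867 + 832 = 13699
student 18: 13699 + 832 = 14531
student 19: 14531 + 832 = 15363
student 20: 15363 + 832 = 16195
student 21: 16195 + 832 = 17027
student 22: 17027 + 832 = 17859
student 23: 17859 + 832 = 18691
student 24: 18691 + 832 = 19523
student 25: 19523 + 832 = 20355
student 26: 20355 + 832 = 21187
student 27: 21187 + 832 = 22019

387, 1219, 2051, 2883, 3715, 4547, 5379, 6211, 7043, 7875, 8707, 9539, 10371, 11203, 12035, 12867, 13699, 14531, 15363, 16195, 17027, 17859, 18691, 19523, 20355, 21187, 22019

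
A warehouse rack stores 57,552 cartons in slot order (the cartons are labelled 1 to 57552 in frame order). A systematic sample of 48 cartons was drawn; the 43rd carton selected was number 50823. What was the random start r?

465

k = 57552/48 = 1199
r = 50823 − (43−1)×1199 = 50823 − 50358 = 465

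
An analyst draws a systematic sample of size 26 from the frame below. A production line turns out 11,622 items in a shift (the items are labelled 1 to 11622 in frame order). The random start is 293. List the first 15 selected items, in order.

k = N/n = 11622/26 = 447
item 1: 293
item 2: 293 + 447 = 740
item 3: 740 + 447 = 1187
item 4: 1187 + 447 = 1634
item 5: 1634 + 447 = 2081
item 6: 2081 + 447 = 2528
item 7: 2528 + 447 = 2975
item 8: 2975 + 447 = 3422
item 9: 3422 + 447 = 3869
item 10: 3869 + 447 = 4316
item 11: 4316 + 447 = 4763
item 12: 4763 + 447 = 5210
item 13: 5210 + 447 = 5657
item 14: 5657 + 447 = 6104
item 15: 6104 + 447 = 6551

293, 740, 1187, 1634, 2081, 2528, 2975, 3422, 3869, 4316, 4763, 5210, 5657, 6104, 6551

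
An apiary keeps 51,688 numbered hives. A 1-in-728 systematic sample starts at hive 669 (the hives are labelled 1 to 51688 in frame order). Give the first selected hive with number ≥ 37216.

k = 728
Steps past start: ⌈(37216 − 669)/728⌉ = ⌈36547/728⌉ = 51
Selected hive: 669 + 51×728 = 37797

37797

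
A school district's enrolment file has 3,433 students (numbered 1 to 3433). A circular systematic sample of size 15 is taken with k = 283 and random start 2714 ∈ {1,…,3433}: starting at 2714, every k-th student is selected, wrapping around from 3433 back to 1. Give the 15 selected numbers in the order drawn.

Selection 1: 2714
Selection 2: 2714 + 283 = 2997
Selection 3: 2997 + 283 = 3280
Selection 4: 3280 + 283 = 3563 → 3563 − 3433 = 130
Selection 5: 130 + 283 = 413
Selection 6: 413 + 283 = 696
Selection 7: 696 + 283 = 979
Selection 8: 979 + 283 = 1262
Selection 9: 1262 + 283 = 1545
Selection 10: 1545 + 283 = 1828
Selection 11: 1828 + 283 = 2111
Selection 12: 2111 + 283 = 2394
Selection 13: 2394 + 283 = 2677
Selection 14: 2677 + 283 = 2960
Selection 15: 2960 + 283 = 3243

2714, 2997, 3280, 130, 413, 696, 979, 1262, 1545, 1828, 2111, 2394, 2677, 2960, 3243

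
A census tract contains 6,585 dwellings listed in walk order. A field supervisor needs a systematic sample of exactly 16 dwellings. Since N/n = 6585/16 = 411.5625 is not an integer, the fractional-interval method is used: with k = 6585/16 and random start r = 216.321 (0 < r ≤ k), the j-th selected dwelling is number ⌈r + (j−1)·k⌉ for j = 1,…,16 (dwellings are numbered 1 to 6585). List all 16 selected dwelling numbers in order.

j=1: r + 0k = 216.321 → ⌈·⌉ = 217
j=2: r + 1k = 627.8835 → ⌈·⌉ = 628
j=3: r + 2k = 1039.446 → ⌈·⌉ = 1040
j=4: r + 3k = 1451.0085 → ⌈·⌉ = 1452
j=5: r + 4k = 1862.571 → ⌈·⌉ = 1863
j=6: r + 5k = 2274.1335 → ⌈·⌉ = 2275
j=7: r + 6k = 2685.696 → ⌈·⌉ = 2686
j=8: r + 7k = 3097.2585 → ⌈·⌉ = 3098
j=9: r + 8k = 3508.821 → ⌈·⌉ = 3509
j=10: r + 9k = 3920.3835 → ⌈·⌉ = 3921
j=11: r + 10k = 4331.946 → ⌈·⌉ = 4332
j=12: r + 11k = 4743.5085 → ⌈·⌉ = 4744
j=13: r + 12k = 5155.071 → ⌈·⌉ = 5156
j=14: r + 13k = 5566.6335 → ⌈·⌉ = 5567
j=15: r + 14k = 5978.196 → ⌈·⌉ = 5979
j=16: r + 15k = 6389.7585 → ⌈·⌉ = 6390

217, 628, 1040, 1452, 1863, 2275, 2686, 3098, 3509, 3921, 4332, 4744, 5156, 5567, 5979, 6390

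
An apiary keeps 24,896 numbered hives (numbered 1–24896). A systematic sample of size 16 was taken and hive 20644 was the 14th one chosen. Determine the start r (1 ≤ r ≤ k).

416

k = 24896/16 = 1556
r = 20644 − (14−1)×1556 = 20644 − 20228 = 416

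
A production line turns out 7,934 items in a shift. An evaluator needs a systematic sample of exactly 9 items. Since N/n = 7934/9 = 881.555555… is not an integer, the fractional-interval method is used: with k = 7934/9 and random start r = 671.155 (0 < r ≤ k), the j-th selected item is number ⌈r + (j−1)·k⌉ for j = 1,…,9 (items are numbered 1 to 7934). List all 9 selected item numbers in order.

j=1: r + 0k = 671.155 → ⌈·⌉ = 672
j=2: r + 1k = 1552.710555… → ⌈·⌉ = 1553
j=3: r + 2k = 2434.266111… → ⌈·⌉ = 2435
j=4: r + 3k = 3315.821666… → ⌈·⌉ = 3316
j=5: r + 4k = 4197.377222… → ⌈·⌉ = 4198
j=6: r + 5k = 5078.932777… → ⌈·⌉ = 5079
j=7: r + 6k = 5960.488333… → ⌈·⌉ = 5961
j=8: r + 7k = 6842.043888… → ⌈·⌉ = 6843
j=9: r + 8k = 7723.599444… → ⌈·⌉ = 7724

672, 1553, 2435, 3316, 4198, 5079, 5961, 6843, 7724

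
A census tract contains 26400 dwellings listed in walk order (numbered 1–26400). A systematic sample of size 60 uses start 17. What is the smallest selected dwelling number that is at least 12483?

k = 26400/60 = 440
Steps past start: ⌈(12483 − 17)/440⌉ = ⌈12466/440⌉ = 29
Selected dwelling: 17 + 29×440 = 12777

12777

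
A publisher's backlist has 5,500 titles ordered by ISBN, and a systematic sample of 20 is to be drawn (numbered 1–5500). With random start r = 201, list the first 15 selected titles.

201, 476, 751, 1026, 1301, 1576, 1851, 2126, 2401, 2676, 2951, 3226, 3501, 3776, 4051

k = N/n = 5500/20 = 275
title 1: 201
title 2: 201 + 275 = 476
title 3: 476 + 275 = 751
title 4: 751 + 275 = 1026
title 5: 1026 + 275 = 1301
title 6: 1301 + 275 = 1576
title 7: 1576 + 275 = 1851
title 8: 1851 + 275 = 2126
title 9: 2126 + 275 = 2401
title 10: 2401 + 275 = 2676
title 11: 2676 + 275 = 2951
title 12: 2951 + 275 = 3226
title 13: 3226 + 275 = 3501
title 14: 3501 + 275 = 3776
title 15: 3776 + 275 = 4051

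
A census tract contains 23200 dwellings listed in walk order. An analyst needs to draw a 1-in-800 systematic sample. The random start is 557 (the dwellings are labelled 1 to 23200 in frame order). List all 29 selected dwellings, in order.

557, 1357, 2157, 2957, 3757, 4557, 5357, 6157, 6957, 7757, 8557, 9357, 10157, 10957, 11757, 12557, 13357, 14157, 14957, 15757, 16557, 17357, 18157, 18957, 19757, 20557, 21357, 22157, 22957

dwelling 1: 557
dwelling 2: 557 + 800 = 1357
dwelling 3: 1357 + 800 = 2157
dwelling 4: 2157 + 800 = 2957
dwelling 5: 2957 + 800 = 3757
dwelling 6: 3757 + 800 = 4557
dwelling 7: 4557 + 800 = 5357
dwelling 8: 5357 + 800 = 6157
dwelling 9: 6157 + 800 = 6957
dwelling 10: 6957 + 800 = 7757
dwelling 11: 7757 + 800 = 8557
dwelling 12: 8557 + 800 = 9357
dwelling 13: 9357 + 800 = 10157
dwelling 14: 10157 + 800 = 10957
dwelling 15: 10957 + 800 = 11757
dwelling 16: 11757 + 800 = 12557
dwelling 17: 12557 + 800 = 13357
dwelling 18: 13357 + 800 = 14157
dwelling 19: 14157 + 800 = 14957
dwelling 20: 14957 + 800 = 15757
dwelling 21: 15757 + 800 = 16557
dwelling 22: 16557 + 800 = 17357
dwelling 23: 17357 + 800 = 18157
dwelling 24: 18157 + 800 = 18957
dwelling 25: 18957 + 800 = 19757
dwelling 26: 19757 + 800 = 20557
dwelling 27: 20557 + 800 = 21357
dwelling 28: 21357 + 800 = 22157
dwelling 29: 22157 + 800 = 22957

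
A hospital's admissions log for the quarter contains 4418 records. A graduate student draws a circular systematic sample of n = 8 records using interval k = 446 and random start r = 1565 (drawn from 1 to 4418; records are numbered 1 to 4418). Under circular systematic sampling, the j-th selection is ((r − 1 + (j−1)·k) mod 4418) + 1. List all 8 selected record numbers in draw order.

Selection 1: 1565
Selection 2: 1565 + 446 = 2011
Selection 3: 2011 + 446 = 2457
Selection 4: 2457 + 446 = 2903
Selection 5: 2903 + 446 = 3349
Selection 6: 3349 + 446 = 3795
Selection 7: 3795 + 446 = 4241
Selection 8: 4241 + 446 = 4687 → 4687 − 4418 = 269

1565, 2011, 2457, 2903, 3349, 3795, 4241, 269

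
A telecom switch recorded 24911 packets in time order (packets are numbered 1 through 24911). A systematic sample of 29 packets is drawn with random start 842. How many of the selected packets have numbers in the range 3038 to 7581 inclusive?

k = 24911/29 = 859
First selection ≥ 3038: 842 + ⌈(3038−842)/859⌉·859 = 842 + 3×859 = 3419
Last selection ≤ 7581: 842 + ⌊(7581−842)/859⌋·859 = 842 + 7×859 = 6855
Count = 7 − 3 + 1 = 5

5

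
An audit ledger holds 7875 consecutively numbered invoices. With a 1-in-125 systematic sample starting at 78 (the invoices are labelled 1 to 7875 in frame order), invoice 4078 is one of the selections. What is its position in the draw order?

33

k = 125
position = (4078 − 78)/125 + 1 = 4000/125 + 1 = 32 + 1 = 33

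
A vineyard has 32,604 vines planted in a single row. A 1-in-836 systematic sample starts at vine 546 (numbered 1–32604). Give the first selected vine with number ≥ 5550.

5562

k = 836
Steps past start: ⌈(5550 − 546)/836⌉ = ⌈5004/836⌉ = 6
Selected vine: 546 + 6×836 = 5562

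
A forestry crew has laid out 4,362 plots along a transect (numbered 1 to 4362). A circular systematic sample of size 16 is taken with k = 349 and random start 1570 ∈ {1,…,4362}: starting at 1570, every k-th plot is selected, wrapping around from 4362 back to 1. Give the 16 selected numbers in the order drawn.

Selection 1: 1570
Selection 2: 1570 + 349 = 1919
Selection 3: 1919 + 349 = 2268
Selection 4: 2268 + 349 = 2617
Selection 5: 2617 + 349 = 2966
Selection 6: 2966 + 349 = 3315
Selection 7: 3315 + 349 = 3664
Selection 8: 3664 + 349 = 4013
Selection 9: 4013 + 349 = 4362
Selection 10: 4362 + 349 = 4711 → 4711 − 4362 = 349
Selection 11: 349 + 349 = 698
Selection 12: 698 + 349 = 1047
Selection 13: 1047 + 349 = 1396
Selection 14: 1396 + 349 = 1745
Selection 15: 1745 + 349 = 2094
Selection 16: 2094 + 349 = 2443

1570, 1919, 2268, 2617, 2966, 3315, 3664, 4013, 4362, 349, 698, 1047, 1396, 1745, 2094, 2443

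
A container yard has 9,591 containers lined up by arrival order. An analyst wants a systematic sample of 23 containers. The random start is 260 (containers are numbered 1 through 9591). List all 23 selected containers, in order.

260, 677, 1094, 1511, 1928, 2345, 2762, 3179, 3596, 4013, 4430, 4847, 5264, 5681, 6098, 6515, 6932, 7349, 7766, 8183, 8600, 9017, 9434

k = N/n = 9591/23 = 417
container 1: 260
container 2: 260 + 417 = 677
container 3: 677 + 417 = 1094
container 4: 1094 + 417 = 1511
container 5: 1511 + 417 = 1928
container 6: 1928 + 417 = 2345
container 7: 2345 + 417 = 2762
container 8: 2762 + 417 = 3179
container 9: 3179 + 417 = 3596
container 10: 3596 + 417 = 4013
container 11: 4013 + 417 = 4430
container 12: 4430 + 417 = 4847
container 13: 4847 + 417 = 5264
container 14: 5264 + 417 = 5681
container 15: 5681 + 417 = 6098
container 16: 6098 + 417 = 6515
container 17: 6515 + 417 = 6932
container 18: 6932 + 417 = 7349
container 19: 7349 + 417 = 7766
container 20: 7766 + 417 = 8183
container 21: 8183 + 417 = 8600
container 22: 8600 + 417 = 9017
container 23: 9017 + 417 = 9434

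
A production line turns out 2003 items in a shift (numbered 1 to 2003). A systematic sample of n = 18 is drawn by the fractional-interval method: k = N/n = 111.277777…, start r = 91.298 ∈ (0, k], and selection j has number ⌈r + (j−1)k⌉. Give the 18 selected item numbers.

j=1: r + 0k = 91.298 → ⌈·⌉ = 92
j=2: r + 1k = 202.575777… → ⌈·⌉ = 203
j=3: r + 2k = 313.853555… → ⌈·⌉ = 314
j=4: r + 3k = 425.131333… → ⌈·⌉ = 426
j=5: r + 4k = 536.409111… → ⌈·⌉ = 537
j=6: r + 5k = 647.686888… → ⌈·⌉ = 648
j=7: r + 6k = 758.964666… → ⌈·⌉ = 759
j=8: r + 7k = 870.242444… → ⌈·⌉ = 871
j=9: r + 8k = 981.520222… → ⌈·⌉ = 982
j=10: r + 9k = 1092.798 → ⌈·⌉ = 1093
j=11: r + 10k = 1204.075777… → ⌈·⌉ = 1205
j=12: r + 11k = 1315.353555… → ⌈·⌉ = 1316
j=13: r + 12k = 1426.631333… → ⌈·⌉ = 1427
j=14: r + 13k = 1537.909111… → ⌈·⌉ = 1538
j=15: r + 14k = 1649.186888… → ⌈·⌉ = 1650
j=16: r + 15k = 1760.464666… → ⌈·⌉ = 1761
j=17: r + 16k = 1871.742444… → ⌈·⌉ = 1872
j=18: r + 17k = 1983.020222… → ⌈·⌉ = 1984

92, 203, 314, 426, 537, 648, 759, 871, 982, 1093, 1205, 1316, 1427, 1538, 1650, 1761, 1872, 1984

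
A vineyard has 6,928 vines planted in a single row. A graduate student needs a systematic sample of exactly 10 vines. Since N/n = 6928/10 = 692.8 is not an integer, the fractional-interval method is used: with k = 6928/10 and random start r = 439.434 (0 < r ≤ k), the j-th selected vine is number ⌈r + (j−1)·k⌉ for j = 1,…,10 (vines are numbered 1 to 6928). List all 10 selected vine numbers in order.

j=1: r + 0k = 439.434 → ⌈·⌉ = 440
j=2: r + 1k = 1132.234 → ⌈·⌉ = 1133
j=3: r + 2k = 1825.034 → ⌈·⌉ = 1826
j=4: r + 3k = 2517.834 → ⌈·⌉ = 2518
j=5: r + 4k = 3210.634 → ⌈·⌉ = 3211
j=6: r + 5k = 3903.434 → ⌈·⌉ = 3904
j=7: r + 6k = 4596.234 → ⌈·⌉ = 4597
j=8: r + 7k = 5289.034 → ⌈·⌉ = 5290
j=9: r + 8k = 5981.834 → ⌈·⌉ = 5982
j=10: r + 9k = 6674.634 → ⌈·⌉ = 6675

440, 1133, 1826, 2518, 3211, 3904, 4597, 5290, 5982, 6675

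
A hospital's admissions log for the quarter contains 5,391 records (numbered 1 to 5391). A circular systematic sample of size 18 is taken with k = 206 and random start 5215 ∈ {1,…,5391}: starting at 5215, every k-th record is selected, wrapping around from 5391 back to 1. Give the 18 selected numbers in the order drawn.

5215, 30, 236, 442, 648, 854, 1060, 1266, 1472, 1678, 1884, 2090, 2296, 2502, 2708, 2914, 3120, 3326

Selection 1: 5215
Selection 2: 5215 + 206 = 5421 → 5421 − 5391 = 30
Selection 3: 30 + 206 = 236
Selection 4: 236 + 206 = 442
Selection 5: 442 + 206 = 648
Selection 6: 648 + 206 = 854
Selection 7: 854 + 206 = 1060
Selection 8: 1060 + 206 = 1266
Selection 9: 1266 + 206 = 1472
Selection 10: 1472 + 206 = 1678
Selection 11: 1678 + 206 = 1884
Selection 12: 1884 + 206 = 2090
Selection 13: 2090 + 206 = 2296
Selection 14: 2296 + 206 = 2502
Selection 15: 2502 + 206 = 2708
Selection 16: 2708 + 206 = 2914
Selection 17: 2914 + 206 = 3120
Selection 18: 3120 + 206 = 3326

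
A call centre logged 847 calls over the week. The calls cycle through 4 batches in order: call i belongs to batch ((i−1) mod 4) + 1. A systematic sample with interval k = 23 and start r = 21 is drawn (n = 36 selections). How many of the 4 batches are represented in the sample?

4

Consecutive selections differ by k = 23, so their batch numbers differ by 23 mod 4 = 3.
gcd(23, 4) = 1, so the sample visits 4/1 = 4 distinct residues mod 4.
Start 21 is batch 1; the batches hit are 1, 2, 3, 4.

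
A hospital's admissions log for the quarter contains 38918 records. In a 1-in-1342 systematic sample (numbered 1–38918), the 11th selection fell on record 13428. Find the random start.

k = 1342
r = 13428 − (11−1)×1342 = 13428 − 13420 = 8

8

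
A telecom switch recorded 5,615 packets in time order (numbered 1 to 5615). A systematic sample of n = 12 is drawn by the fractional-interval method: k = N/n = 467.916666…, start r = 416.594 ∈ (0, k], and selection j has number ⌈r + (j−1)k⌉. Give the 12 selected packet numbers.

j=1: r + 0k = 416.594 → ⌈·⌉ = 417
j=2: r + 1k = 884.510666… → ⌈·⌉ = 885
j=3: r + 2k = 1352.427333… → ⌈·⌉ = 1353
j=4: r + 3k = 1820.344 → ⌈·⌉ = 1821
j=5: r + 4k = 2288.260666… → ⌈·⌉ = 2289
j=6: r + 5k = 2756.177333… → ⌈·⌉ = 2757
j=7: r + 6k = 3224.094 → ⌈·⌉ = 3225
j=8: r + 7k = 3692.010666… → ⌈·⌉ = 3693
j=9: r + 8k = 4159.927333… → ⌈·⌉ = 4160
j=10: r + 9k = 4627.844 → ⌈·⌉ = 4628
j=11: r + 10k = 5095.760666… → ⌈·⌉ = 5096
j=12: r + 11k = 5563.677333… → ⌈·⌉ = 5564

417, 885, 1353, 1821, 2289, 2757, 3225, 3693, 4160, 4628, 5096, 5564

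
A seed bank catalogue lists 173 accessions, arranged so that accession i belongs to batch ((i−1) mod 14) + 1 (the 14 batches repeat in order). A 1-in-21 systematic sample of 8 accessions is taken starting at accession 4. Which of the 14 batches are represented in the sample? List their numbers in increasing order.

Consecutive selections differ by k = 21, so their batch numbers differ by 21 mod 14 = 7.
gcd(21, 14) = 7, so the sample visits 14/7 = 2 distinct residues mod 14.
Start 4 is batch 4; the batches hit are 4, 11.

4, 11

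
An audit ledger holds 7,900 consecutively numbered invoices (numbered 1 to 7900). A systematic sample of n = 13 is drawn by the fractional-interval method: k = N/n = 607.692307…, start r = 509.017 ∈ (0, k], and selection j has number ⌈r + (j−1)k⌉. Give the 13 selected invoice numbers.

510, 1117, 1725, 2333, 2940, 3548, 4156, 4763, 5371, 5979, 6586, 7194, 7802

j=1: r + 0k = 509.017 → ⌈·⌉ = 510
j=2: r + 1k = 1116.709307… → ⌈·⌉ = 1117
j=3: r + 2k = 1724.401615… → ⌈·⌉ = 1725
j=4: r + 3k = 2332.093923… → ⌈·⌉ = 2333
j=5: r + 4k = 2939.786230… → ⌈·⌉ = 2940
j=6: r + 5k = 3547.478538… → ⌈·⌉ = 3548
j=7: r + 6k = 4155.170846… → ⌈·⌉ = 4156
j=8: r + 7k = 4762.863153… → ⌈·⌉ = 4763
j=9: r + 8k = 5370.555461… → ⌈·⌉ = 5371
j=10: r + 9k = 5978.247769… → ⌈·⌉ = 5979
j=11: r + 10k = 6585.940076… → ⌈·⌉ = 6586
j=12: r + 11k = 7193.632384… → ⌈·⌉ = 7194
j=13: r + 12k = 7801.324692… → ⌈·⌉ = 7802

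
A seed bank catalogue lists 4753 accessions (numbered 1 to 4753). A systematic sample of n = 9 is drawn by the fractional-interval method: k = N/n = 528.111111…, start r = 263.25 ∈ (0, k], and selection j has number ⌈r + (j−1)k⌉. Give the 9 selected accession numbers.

j=1: r + 0k = 263.25 → ⌈·⌉ = 264
j=2: r + 1k = 791.361111… → ⌈·⌉ = 792
j=3: r + 2k = 1319.472222… → ⌈·⌉ = 1320
j=4: r + 3k = 1847.583333… → ⌈·⌉ = 1848
j=5: r + 4k = 2375.694444… → ⌈·⌉ = 2376
j=6: r + 5k = 2903.805555… → ⌈·⌉ = 2904
j=7: r + 6k = 3431.916666… → ⌈·⌉ = 3432
j=8: r + 7k = 3960.027777… → ⌈·⌉ = 3961
j=9: r + 8k = 4488.138888… → ⌈·⌉ = 4489

264, 792, 1320, 1848, 2376, 2904, 3432, 3961, 4489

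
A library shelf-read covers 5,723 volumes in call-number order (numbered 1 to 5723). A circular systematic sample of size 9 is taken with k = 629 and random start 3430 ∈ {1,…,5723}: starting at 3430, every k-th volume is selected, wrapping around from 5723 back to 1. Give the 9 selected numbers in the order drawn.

3430, 4059, 4688, 5317, 223, 852, 1481, 2110, 2739

Selection 1: 3430
Selection 2: 3430 + 629 = 4059
Selection 3: 4059 + 629 = 4688
Selection 4: 4688 + 629 = 5317
Selection 5: 5317 + 629 = 5946 → 5946 − 5723 = 223
Selection 6: 223 + 629 = 852
Selection 7: 852 + 629 = 1481
Selection 8: 1481 + 629 = 2110
Selection 9: 2110 + 629 = 2739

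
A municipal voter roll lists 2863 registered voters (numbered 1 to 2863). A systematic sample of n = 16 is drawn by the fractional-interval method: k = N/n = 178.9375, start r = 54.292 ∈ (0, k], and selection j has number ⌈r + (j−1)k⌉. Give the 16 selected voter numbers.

55, 234, 413, 592, 771, 949, 1128, 1307, 1486, 1665, 1844, 2023, 2202, 2381, 2560, 2739

j=1: r + 0k = 54.292 → ⌈·⌉ = 55
j=2: r + 1k = 233.2295 → ⌈·⌉ = 234
j=3: r + 2k = 412.167 → ⌈·⌉ = 413
j=4: r + 3k = 591.1045 → ⌈·⌉ = 592
j=5: r + 4k = 770.042 → ⌈·⌉ = 771
j=6: r + 5k = 948.9795 → ⌈·⌉ = 949
j=7: r + 6k = 1127.917 → ⌈·⌉ = 1128
j=8: r + 7k = 1306.8545 → ⌈·⌉ = 1307
j=9: r + 8k = 1485.792 → ⌈·⌉ = 1486
j=10: r + 9k = 1664.7295 → ⌈·⌉ = 1665
j=11: r + 10k = 1843.667 → ⌈·⌉ = 1844
j=12: r + 11k = 2022.6045 → ⌈·⌉ = 2023
j=13: r + 12k = 2201.542 → ⌈·⌉ = 2202
j=14: r + 13k = 2380.4795 → ⌈·⌉ = 2381
j=15: r + 14k = 2559.417 → ⌈·⌉ = 2560
j=16: r + 15k = 2738.3545 → ⌈·⌉ = 2739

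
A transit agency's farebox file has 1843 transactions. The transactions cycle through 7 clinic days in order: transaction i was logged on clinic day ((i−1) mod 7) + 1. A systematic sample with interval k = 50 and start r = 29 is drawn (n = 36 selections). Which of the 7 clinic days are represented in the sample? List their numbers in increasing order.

Consecutive selections differ by k = 50, so their clinic day numbers differ by 50 mod 7 = 1.
gcd(50, 7) = 1, so the sample visits 7/1 = 7 distinct residues mod 7.
Start 29 is clinic day 1; the clinic days hit are 1, 2, 3, 4, 5, 6, 7.

1, 2, 3, 4, 5, 6, 7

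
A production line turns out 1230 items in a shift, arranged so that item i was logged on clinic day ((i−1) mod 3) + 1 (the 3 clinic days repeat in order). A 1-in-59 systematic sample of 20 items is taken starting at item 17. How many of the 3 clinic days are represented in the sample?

Consecutive selections differ by k = 59, so their clinic day numbers differ by 59 mod 3 = 2.
gcd(59, 3) = 1, so the sample visits 3/1 = 3 distinct residues mod 3.
Start 17 is clinic day 2; the clinic days hit are 1, 2, 3.

3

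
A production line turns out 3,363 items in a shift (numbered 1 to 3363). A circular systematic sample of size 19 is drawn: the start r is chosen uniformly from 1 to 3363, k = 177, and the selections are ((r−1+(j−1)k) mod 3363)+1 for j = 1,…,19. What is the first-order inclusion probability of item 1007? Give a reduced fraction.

1/177

For each position j, as r ranges over 1…3363 the j-th selection hits every item exactly once, so item 1007 is selected for exactly 19 of the 3363 starts.
Inclusion probability = 19/3363 = 1/177.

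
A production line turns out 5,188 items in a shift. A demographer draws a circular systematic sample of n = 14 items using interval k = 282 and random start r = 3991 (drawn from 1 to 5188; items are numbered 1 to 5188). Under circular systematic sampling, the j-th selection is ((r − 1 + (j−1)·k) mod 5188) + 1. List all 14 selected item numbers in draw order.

3991, 4273, 4555, 4837, 5119, 213, 495, 777, 1059, 1341, 1623, 1905, 2187, 2469

Selection 1: 3991
Selection 2: 3991 + 282 = 4273
Selection 3: 4273 + 282 = 4555
Selection 4: 4555 + 282 = 4837
Selection 5: 4837 + 282 = 5119
Selection 6: 5119 + 282 = 5401 → 5401 − 5188 = 213
Selection 7: 213 + 282 = 495
Selection 8: 495 + 282 = 777
Selection 9: 777 + 282 = 1059
Selection 10: 1059 + 282 = 1341
Selection 11: 1341 + 282 = 1623
Selection 12: 1623 + 282 = 1905
Selection 13: 1905 + 282 = 2187
Selection 14: 2187 + 282 = 2469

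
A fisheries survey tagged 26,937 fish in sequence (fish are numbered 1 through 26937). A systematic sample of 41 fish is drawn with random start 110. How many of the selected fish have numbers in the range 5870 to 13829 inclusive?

12

k = 26937/41 = 657
First selection ≥ 5870: 110 + ⌈(5870−110)/657⌉·657 = 110 + 9×657 = 6023
Last selection ≤ 13829: 110 + ⌊(13829−110)/657⌋·657 = 110 + 20×657 = 13250
Count = 20 − 9 + 1 = 12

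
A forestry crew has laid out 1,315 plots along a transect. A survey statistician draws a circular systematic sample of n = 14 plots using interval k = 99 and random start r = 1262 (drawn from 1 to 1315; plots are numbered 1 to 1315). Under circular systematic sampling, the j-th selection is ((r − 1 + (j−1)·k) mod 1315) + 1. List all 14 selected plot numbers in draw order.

Selection 1: 1262
Selection 2: 1262 + 99 = 1361 → 1361 − 1315 = 46
Selection 3: 46 + 99 = 145
Selection 4: 145 + 99 = 244
Selection 5: 244 + 99 = 343
Selection 6: 343 + 99 = 442
Selection 7: 442 + 99 = 541
Selection 8: 541 + 99 = 640
Selection 9: 640 + 99 = 739
Selection 10: 739 + 99 = 838
Selection 11: 838 + 99 = 937
Selection 12: 937 + 99 = 1036
Selection 13: 1036 + 99 = 1135
Selection 14: 1135 + 99 = 1234

1262, 46, 145, 244, 343, 442, 541, 640, 739, 838, 937, 1036, 1135, 1234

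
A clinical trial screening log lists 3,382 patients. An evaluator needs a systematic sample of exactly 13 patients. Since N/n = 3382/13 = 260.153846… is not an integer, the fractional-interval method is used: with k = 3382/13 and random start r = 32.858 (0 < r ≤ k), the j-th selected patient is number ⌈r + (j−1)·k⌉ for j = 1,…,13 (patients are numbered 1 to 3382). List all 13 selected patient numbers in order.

33, 294, 554, 814, 1074, 1334, 1594, 1854, 2115, 2375, 2635, 2895, 3155

j=1: r + 0k = 32.858 → ⌈·⌉ = 33
j=2: r + 1k = 293.011846… → ⌈·⌉ = 294
j=3: r + 2k = 553.165692… → ⌈·⌉ = 554
j=4: r + 3k = 813.319538… → ⌈·⌉ = 814
j=5: r + 4k = 1073.473384… → ⌈·⌉ = 1074
j=6: r + 5k = 1333.627230… → ⌈·⌉ = 1334
j=7: r + 6k = 1593.781076… → ⌈·⌉ = 1594
j=8: r + 7k = 1853.934923… → ⌈·⌉ = 1854
j=9: r + 8k = 2114.088769… → ⌈·⌉ = 2115
j=10: r + 9k = 2374.242615… → ⌈·⌉ = 2375
j=11: r + 10k = 2634.396461… → ⌈·⌉ = 2635
j=12: r + 11k = 2894.550307… → ⌈·⌉ = 2895
j=13: r + 12k = 3154.704153… → ⌈·⌉ = 3155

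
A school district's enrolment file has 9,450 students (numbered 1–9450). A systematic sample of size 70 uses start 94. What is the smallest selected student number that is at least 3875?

k = 9450/70 = 135
Steps past start: ⌈(3875 − 94)/135⌉ = ⌈3781/135⌉ = 29
Selected student: 94 + 29×135 = 4009

4009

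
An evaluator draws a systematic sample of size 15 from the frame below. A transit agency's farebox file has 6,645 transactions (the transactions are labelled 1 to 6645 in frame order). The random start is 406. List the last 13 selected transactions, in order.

1292, 1735, 2178, 2621, 3064, 3507, 3950, 4393, 4836, 5279, 5722, 6165, 6608

k = N/n = 6645/15 = 443
3rd selection = 406 + 2×443 = 1292
4th: 1292 + 443 = 1735
5th: 1735 + 443 = 2178
6th: 2178 + 443 = 2621
7th: 2621 + 443 = 3064
8th: 3064 + 443 = 3507
9th: 3507 + 443 = 3950
10th: 3950 + 443 = 4393
11th: 4393 + 443 = 4836
12th: 4836 + 443 = 5279
13th: 5279 + 443 = 5722
14th: 5722 + 443 = 6165
15th: 6165 + 443 = 6608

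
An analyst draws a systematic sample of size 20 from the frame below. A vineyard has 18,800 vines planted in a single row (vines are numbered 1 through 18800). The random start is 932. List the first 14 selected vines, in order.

k = N/n = 18800/20 = 940
vine 1: 932
vine 2: 932 + 940 = 1872
vine 3: 1872 + 940 = 2812
vine 4: 2812 + 940 = 3752
vine 5: 3752 + 940 = 4692
vine 6: 4692 + 940 = 5632
vine 7: 5632 + 940 = 6572
vine 8: 6572 + 940 = 7512
vine 9: 7512 + 940 = 8452
vine 10: 8452 + 940 = 9392
vine 11: 9392 + 940 = 10332
vine 12: 10332 + 940 = 11272
vine 13: 11272 + 940 = 12212
vine 14: 12212 + 940 = 13152

932, 1872, 2812, 3752, 4692, 5632, 6572, 7512, 8452, 9392, 10332, 11272, 12212, 13152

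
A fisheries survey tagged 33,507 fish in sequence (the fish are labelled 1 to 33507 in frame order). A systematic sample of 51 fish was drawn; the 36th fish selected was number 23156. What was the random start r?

k = 33507/51 = 657
r = 23156 − (36−1)×657 = 23156 − 22995 = 161

161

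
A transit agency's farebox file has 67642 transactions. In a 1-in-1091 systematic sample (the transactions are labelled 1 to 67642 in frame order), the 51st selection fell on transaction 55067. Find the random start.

517

k = 1091
r = 55067 − (51−1)×1091 = 55067 − 54550 = 517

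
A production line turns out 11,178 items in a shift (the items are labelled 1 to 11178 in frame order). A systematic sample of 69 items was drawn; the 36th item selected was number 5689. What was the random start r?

19

k = 11178/69 = 162
r = 5689 − (36−1)×162 = 5689 − 5670 = 19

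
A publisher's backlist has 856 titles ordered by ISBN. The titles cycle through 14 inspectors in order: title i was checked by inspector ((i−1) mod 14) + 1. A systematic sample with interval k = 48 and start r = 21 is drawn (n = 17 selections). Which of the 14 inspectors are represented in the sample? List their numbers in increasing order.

Consecutive selections differ by k = 48, so their inspector numbers differ by 48 mod 14 = 6.
gcd(48, 14) = 2, so the sample visits 14/2 = 7 distinct residues mod 14.
Start 21 is inspector 7; the inspectors hit are 1, 3, 5, 7, 9, 11, 13.

1, 3, 5, 7, 9, 11, 13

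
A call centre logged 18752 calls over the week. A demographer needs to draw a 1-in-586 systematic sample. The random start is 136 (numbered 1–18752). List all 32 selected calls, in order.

136, 722, 1308, 1894, 2480, 3066, 3652, 4238, 4824, 5410, 5996, 6582, 7168, 7754, 8340, 8926, 9512, 10098, 10684, 11270, 11856, 12442, 13028, 13614, 14200, 14786, 15372, 15958, 16544, 17130, 17716, 18302

call 1: 136
call 2: 136 + 586 = 722
call 3: 722 + 586 = 1308
call 4: 1308 + 586 = 1894
call 5: 1894 + 586 = 2480
call 6: 2480 + 586 = 3066
call 7: 3066 + 586 = 3652
call 8: 3652 + 586 = 4238
call 9: 4238 + 586 = 4824
call 10: 4824 + 586 = 5410
call 11: 5410 + 586 = 5996
call 12: 5996 + 586 = 6582
call 13: 6582 + 586 = 7168
call 14: 7168 + 586 = 7754
call 15: 7754 + 586 = 8340
call 16: 8340 + 586 = 8926
call 17: 8926 + 586 = 9512
call 18: 9512 + 586 = 10098
call 19: 10098 + 586 = 10684
call 20: 10684 + 586 = 11270
call 21: 11270 + 586 = 11856
call 22: 11856 + 586 = 12442
call 23: 12442 + 586 = 13028
call 24: 13028 + 586 = 13614
call 25: 13614 + 586 = 14200
call 26: 14200 + 586 = 14786
call 27: 14786 + 586 = 15372
call 28: 15372 + 586 = 15958
call 29: 15958 + 586 = 16544
call 30: 16544 + 586 = 17130
call 31: 17130 + 586 = 17716
call 32: 17716 + 586 = 18302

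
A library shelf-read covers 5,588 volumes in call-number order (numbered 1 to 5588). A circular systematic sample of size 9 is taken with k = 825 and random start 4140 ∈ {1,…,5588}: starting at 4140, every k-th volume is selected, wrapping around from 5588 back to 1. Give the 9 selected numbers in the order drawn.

4140, 4965, 202, 1027, 1852, 2677, 3502, 4327, 5152

Selection 1: 4140
Selection 2: 4140 + 825 = 4965
Selection 3: 4965 + 825 = 5790 → 5790 − 5588 = 202
Selection 4: 202 + 825 = 1027
Selection 5: 1027 + 825 = 1852
Selection 6: 1852 + 825 = 2677
Selection 7: 2677 + 825 = 3502
Selection 8: 3502 + 825 = 4327
Selection 9: 4327 + 825 = 5152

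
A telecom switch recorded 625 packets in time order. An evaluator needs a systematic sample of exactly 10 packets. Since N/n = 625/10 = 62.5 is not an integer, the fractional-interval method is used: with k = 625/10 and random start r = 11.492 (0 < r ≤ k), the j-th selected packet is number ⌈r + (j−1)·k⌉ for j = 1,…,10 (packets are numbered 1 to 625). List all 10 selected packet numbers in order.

12, 74, 137, 199, 262, 324, 387, 449, 512, 574

j=1: r + 0k = 11.492 → ⌈·⌉ = 12
j=2: r + 1k = 73.992 → ⌈·⌉ = 74
j=3: r + 2k = 136.492 → ⌈·⌉ = 137
j=4: r + 3k = 198.992 → ⌈·⌉ = 199
j=5: r + 4k = 261.492 → ⌈·⌉ = 262
j=6: r + 5k = 323.992 → ⌈·⌉ = 324
j=7: r + 6k = 386.492 → ⌈·⌉ = 387
j=8: r + 7k = 448.992 → ⌈·⌉ = 449
j=9: r + 8k = 511.492 → ⌈·⌉ = 512
j=10: r + 9k = 573.992 → ⌈·⌉ = 574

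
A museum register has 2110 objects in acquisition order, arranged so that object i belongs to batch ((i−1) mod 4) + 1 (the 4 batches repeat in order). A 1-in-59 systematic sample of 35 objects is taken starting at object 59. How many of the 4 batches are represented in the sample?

4

Consecutive selections differ by k = 59, so their batch numbers differ by 59 mod 4 = 3.
gcd(59, 4) = 1, so the sample visits 4/1 = 4 distinct residues mod 4.
Start 59 is batch 3; the batches hit are 1, 2, 3, 4.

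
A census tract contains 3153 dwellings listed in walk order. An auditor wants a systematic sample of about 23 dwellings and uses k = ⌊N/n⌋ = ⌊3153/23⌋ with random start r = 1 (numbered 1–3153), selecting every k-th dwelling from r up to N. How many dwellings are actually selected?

24

k = ⌊3153/23⌋ = 137
Achieved size = ⌊(3153 − 1)/137⌋ + 1 = ⌊3152/137⌋ + 1 = 23 + 1 = 24
(last selection: 1 + 23×137 = 3152 ≤ 3153; next would be 3289 > 3153)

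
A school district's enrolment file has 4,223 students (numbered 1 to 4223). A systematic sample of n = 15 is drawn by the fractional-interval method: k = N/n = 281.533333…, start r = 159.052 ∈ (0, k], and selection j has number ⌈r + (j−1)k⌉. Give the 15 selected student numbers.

j=1: r + 0k = 159.052 → ⌈·⌉ = 160
j=2: r + 1k = 440.585333… → ⌈·⌉ = 441
j=3: r + 2k = 722.118666… → ⌈·⌉ = 723
j=4: r + 3k = 1003.652 → ⌈·⌉ = 1004
j=5: r + 4k = 1285.185333… → ⌈·⌉ = 1286
j=6: r + 5k = 1566.718666… → ⌈·⌉ = 1567
j=7: r + 6k = 1848.252 → ⌈·⌉ = 1849
j=8: r + 7k = 2129.785333… → ⌈·⌉ = 2130
j=9: r + 8k = 2411.318666… → ⌈·⌉ = 2412
j=10: r + 9k = 2692.852 → ⌈·⌉ = 2693
j=11: r + 10k = 2974.385333… → ⌈·⌉ = 2975
j=12: r + 11k = 3255.918666… → ⌈·⌉ = 3256
j=13: r + 12k = 3537.452 → ⌈·⌉ = 3538
j=14: r + 13k = 3818.985333… → ⌈·⌉ = 3819
j=15: r + 14k = 4100.518666… → ⌈·⌉ = 4101

160, 441, 723, 1004, 1286, 1567, 1849, 2130, 2412, 2693, 2975, 3256, 3538, 3819, 4101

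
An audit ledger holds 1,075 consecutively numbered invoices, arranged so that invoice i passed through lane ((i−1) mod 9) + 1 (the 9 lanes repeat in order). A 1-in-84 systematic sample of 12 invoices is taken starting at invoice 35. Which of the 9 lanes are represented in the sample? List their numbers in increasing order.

2, 5, 8

Consecutive selections differ by k = 84, so their lane numbers differ by 84 mod 9 = 3.
gcd(84, 9) = 3, so the sample visits 9/3 = 3 distinct residues mod 9.
Start 35 is lane 8; the lanes hit are 2, 5, 8.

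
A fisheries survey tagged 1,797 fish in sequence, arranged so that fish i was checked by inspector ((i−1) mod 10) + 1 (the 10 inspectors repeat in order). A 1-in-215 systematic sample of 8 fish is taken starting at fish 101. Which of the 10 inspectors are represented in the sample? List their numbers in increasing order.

1, 6

Consecutive selections differ by k = 215, so their inspector numbers differ by 215 mod 10 = 5.
gcd(215, 10) = 5, so the sample visits 10/5 = 2 distinct residues mod 10.
Start 101 is inspector 1; the inspectors hit are 1, 6.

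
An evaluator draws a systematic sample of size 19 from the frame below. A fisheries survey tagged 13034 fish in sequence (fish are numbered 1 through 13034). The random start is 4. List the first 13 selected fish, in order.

4, 690, 1376, 2062, 2748, 3434, 4120, 4806, 5492, 6178, 6864, 7550, 8236

k = N/n = 13034/19 = 686
fish 1: 4
fish 2: 4 + 686 = 690
fish 3: 690 + 686 = 1376
fish 4: 1376 + 686 = 2062
fish 5: 2062 + 686 = 2748
fish 6: 2748 + 686 = 3434
fish 7: 3434 + 686 = 4120
fish 8: 4120 + 686 = 4806
fish 9: 4806 + 686 = 5492
fish 10: 5492 + 686 = 6178
fish 11: 6178 + 686 = 6864
fish 12: 6864 + 686 = 7550
fish 13: 7550 + 686 = 8236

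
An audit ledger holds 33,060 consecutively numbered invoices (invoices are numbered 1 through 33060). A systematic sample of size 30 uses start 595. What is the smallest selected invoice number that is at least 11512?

11615

k = 33060/30 = 1102
Steps past start: ⌈(11512 − 595)/1102⌉ = ⌈10917/1102⌉ = 10
Selected invoice: 595 + 10×1102 = 11615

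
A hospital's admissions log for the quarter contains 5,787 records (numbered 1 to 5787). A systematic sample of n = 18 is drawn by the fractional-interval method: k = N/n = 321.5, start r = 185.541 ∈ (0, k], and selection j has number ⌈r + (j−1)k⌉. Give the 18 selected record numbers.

186, 508, 829, 1151, 1472, 1794, 2115, 2437, 2758, 3080, 3401, 3723, 4044, 4366, 4687, 5009, 5330, 5652

j=1: r + 0k = 185.541 → ⌈·⌉ = 186
j=2: r + 1k = 507.041 → ⌈·⌉ = 508
j=3: r + 2k = 828.541 → ⌈·⌉ = 829
j=4: r + 3k = 1150.041 → ⌈·⌉ = 1151
j=5: r + 4k = 1471.541 → ⌈·⌉ = 1472
j=6: r + 5k = 1793.041 → ⌈·⌉ = 1794
j=7: r + 6k = 2114.541 → ⌈·⌉ = 2115
j=8: r + 7k = 2436.041 → ⌈·⌉ = 2437
j=9: r + 8k = 2757.541 → ⌈·⌉ = 2758
j=10: r + 9k = 3079.041 → ⌈·⌉ = 3080
j=11: r + 10k = 3400.541 → ⌈·⌉ = 3401
j=12: r + 11k = 3722.041 → ⌈·⌉ = 3723
j=13: r + 12k = 4043.541 → ⌈·⌉ = 4044
j=14: r + 13k = 4365.041 → ⌈·⌉ = 4366
j=15: r + 14k = 4686.541 → ⌈·⌉ = 4687
j=16: r + 15k = 5008.041 → ⌈·⌉ = 5009
j=17: r + 16k = 5329.541 → ⌈·⌉ = 5330
j=18: r + 17k = 5651.041 → ⌈·⌉ = 5652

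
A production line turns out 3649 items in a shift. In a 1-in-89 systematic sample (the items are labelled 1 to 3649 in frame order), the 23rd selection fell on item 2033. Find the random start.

k = 89
r = 2033 − (23−1)×89 = 2033 − 1958 = 75

75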